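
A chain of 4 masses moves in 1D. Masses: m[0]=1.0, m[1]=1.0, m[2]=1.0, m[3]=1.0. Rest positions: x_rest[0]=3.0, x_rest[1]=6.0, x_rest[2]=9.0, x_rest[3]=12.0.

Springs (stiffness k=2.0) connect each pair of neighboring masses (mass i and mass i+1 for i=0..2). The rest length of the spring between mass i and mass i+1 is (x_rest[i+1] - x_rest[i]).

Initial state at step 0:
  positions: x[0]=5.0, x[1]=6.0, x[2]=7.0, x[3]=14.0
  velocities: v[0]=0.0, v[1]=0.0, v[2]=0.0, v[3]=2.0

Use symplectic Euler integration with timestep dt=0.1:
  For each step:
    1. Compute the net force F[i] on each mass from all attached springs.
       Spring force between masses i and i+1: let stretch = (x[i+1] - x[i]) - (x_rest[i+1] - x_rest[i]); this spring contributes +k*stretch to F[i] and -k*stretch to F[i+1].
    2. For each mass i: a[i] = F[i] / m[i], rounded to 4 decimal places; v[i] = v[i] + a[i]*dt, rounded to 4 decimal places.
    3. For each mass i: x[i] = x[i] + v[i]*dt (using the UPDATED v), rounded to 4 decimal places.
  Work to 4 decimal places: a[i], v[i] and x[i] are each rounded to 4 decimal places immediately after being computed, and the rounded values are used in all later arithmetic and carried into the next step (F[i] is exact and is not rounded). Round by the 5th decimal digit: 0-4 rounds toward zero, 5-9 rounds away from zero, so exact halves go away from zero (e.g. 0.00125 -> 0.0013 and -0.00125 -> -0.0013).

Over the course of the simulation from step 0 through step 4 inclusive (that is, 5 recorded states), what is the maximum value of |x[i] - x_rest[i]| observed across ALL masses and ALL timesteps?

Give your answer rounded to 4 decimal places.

Answer: 2.1600

Derivation:
Step 0: x=[5.0000 6.0000 7.0000 14.0000] v=[0.0000 0.0000 0.0000 2.0000]
Step 1: x=[4.9600 6.0000 7.1200 14.1200] v=[-0.4000 0.0000 1.2000 1.2000]
Step 2: x=[4.8808 6.0016 7.3576 14.1600] v=[-0.7920 0.0160 2.3760 0.4000]
Step 3: x=[4.7640 6.0079 7.7041 14.1240] v=[-1.1678 0.0630 3.4653 -0.3605]
Step 4: x=[4.6121 6.0233 8.1451 14.0196] v=[-1.5190 0.1535 4.4100 -1.0445]
Max displacement = 2.1600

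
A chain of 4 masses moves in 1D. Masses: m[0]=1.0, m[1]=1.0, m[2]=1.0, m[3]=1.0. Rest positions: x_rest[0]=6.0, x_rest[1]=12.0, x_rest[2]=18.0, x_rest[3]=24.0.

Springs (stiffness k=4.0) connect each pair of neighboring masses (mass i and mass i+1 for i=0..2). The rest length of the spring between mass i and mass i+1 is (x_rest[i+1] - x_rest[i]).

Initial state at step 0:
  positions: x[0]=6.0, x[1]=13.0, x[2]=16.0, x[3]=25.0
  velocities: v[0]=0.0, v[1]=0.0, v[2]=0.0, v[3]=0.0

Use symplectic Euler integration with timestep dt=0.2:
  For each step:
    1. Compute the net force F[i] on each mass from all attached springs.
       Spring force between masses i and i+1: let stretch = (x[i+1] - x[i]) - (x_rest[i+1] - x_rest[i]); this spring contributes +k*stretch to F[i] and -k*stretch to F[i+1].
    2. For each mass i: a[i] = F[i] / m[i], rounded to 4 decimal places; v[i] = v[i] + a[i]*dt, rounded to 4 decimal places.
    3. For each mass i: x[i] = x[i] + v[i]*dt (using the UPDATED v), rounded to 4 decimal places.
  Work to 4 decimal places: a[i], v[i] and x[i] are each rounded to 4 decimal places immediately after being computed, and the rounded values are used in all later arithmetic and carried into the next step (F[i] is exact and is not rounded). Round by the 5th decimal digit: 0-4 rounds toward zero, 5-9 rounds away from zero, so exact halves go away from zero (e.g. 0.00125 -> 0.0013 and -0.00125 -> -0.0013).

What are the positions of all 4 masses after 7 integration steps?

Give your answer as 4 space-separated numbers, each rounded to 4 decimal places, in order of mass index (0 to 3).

Answer: 5.1873 13.4687 16.9479 24.3962

Derivation:
Step 0: x=[6.0000 13.0000 16.0000 25.0000] v=[0.0000 0.0000 0.0000 0.0000]
Step 1: x=[6.1600 12.3600 16.9600 24.5200] v=[0.8000 -3.2000 4.8000 -2.4000]
Step 2: x=[6.3520 11.4640 18.3936 23.7904] v=[0.9600 -4.4800 7.1680 -3.6480]
Step 3: x=[6.4019 10.8588 19.5820 23.1573] v=[0.2496 -3.0259 5.9418 -3.1654]
Step 4: x=[6.2049 10.9362 19.9467 22.9122] v=[-0.9849 0.3871 1.8235 -1.2256]
Step 5: x=[5.8049 11.6983 19.3442 23.1526] v=[-1.9999 3.8105 -3.0125 1.2020]
Step 6: x=[5.3879 12.7408 18.1277 23.7437] v=[-2.0852 5.2125 -6.0825 2.9553]
Step 7: x=[5.1873 13.4687 16.9479 24.3962] v=[-1.0029 3.6397 -5.8992 3.2625]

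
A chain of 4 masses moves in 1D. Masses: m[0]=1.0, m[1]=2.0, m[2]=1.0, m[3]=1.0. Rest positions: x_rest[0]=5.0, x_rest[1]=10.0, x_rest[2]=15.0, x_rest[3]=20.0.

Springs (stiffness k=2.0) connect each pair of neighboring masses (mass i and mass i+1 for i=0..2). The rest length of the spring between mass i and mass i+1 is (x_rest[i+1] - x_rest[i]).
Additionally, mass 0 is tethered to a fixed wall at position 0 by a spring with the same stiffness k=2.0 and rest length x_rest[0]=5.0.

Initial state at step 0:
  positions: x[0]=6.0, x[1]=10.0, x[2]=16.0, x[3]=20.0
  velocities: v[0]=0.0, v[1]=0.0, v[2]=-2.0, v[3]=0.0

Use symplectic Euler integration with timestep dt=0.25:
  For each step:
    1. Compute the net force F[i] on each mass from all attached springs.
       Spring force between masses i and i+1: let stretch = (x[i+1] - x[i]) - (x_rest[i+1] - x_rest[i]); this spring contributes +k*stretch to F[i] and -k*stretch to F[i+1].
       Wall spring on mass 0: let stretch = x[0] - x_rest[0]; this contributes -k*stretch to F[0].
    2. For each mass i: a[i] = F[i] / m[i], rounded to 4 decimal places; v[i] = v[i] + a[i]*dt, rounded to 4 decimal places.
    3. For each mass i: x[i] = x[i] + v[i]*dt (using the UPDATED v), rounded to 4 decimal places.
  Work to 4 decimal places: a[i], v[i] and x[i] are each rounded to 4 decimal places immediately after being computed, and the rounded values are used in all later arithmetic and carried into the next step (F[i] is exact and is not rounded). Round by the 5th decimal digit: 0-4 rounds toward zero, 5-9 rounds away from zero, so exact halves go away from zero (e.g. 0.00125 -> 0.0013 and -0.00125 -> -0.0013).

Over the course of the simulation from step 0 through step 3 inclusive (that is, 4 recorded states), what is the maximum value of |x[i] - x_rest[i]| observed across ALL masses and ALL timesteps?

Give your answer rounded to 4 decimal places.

Answer: 1.1093

Derivation:
Step 0: x=[6.0000 10.0000 16.0000 20.0000] v=[0.0000 0.0000 -2.0000 0.0000]
Step 1: x=[5.7500 10.1250 15.2500 20.1250] v=[-1.0000 0.5000 -3.0000 0.5000]
Step 2: x=[5.3281 10.2969 14.4688 20.2656] v=[-1.6875 0.6875 -3.1250 0.5625]
Step 3: x=[4.8613 10.4190 13.8907 20.3066] v=[-1.8672 0.4883 -2.3126 0.1641]
Max displacement = 1.1093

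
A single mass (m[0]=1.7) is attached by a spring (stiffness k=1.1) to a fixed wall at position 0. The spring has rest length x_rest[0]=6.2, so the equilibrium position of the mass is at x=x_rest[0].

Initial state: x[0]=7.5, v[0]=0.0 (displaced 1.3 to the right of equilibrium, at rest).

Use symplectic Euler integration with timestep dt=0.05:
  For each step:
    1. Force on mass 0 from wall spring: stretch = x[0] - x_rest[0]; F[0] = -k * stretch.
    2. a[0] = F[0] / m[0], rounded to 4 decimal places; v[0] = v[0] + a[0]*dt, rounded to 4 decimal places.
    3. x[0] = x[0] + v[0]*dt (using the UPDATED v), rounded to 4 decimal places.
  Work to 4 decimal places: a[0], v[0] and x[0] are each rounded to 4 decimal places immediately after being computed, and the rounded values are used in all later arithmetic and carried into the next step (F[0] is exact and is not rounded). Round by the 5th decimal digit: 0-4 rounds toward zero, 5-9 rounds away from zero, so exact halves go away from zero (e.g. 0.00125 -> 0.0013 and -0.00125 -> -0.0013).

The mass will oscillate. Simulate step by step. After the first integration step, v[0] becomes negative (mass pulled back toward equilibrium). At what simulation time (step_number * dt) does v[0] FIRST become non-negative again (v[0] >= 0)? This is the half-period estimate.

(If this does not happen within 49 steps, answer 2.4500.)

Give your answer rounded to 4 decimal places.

Step 0: x=[7.5000] v=[0.0000]
Step 1: x=[7.4979] v=[-0.0421]
Step 2: x=[7.4937] v=[-0.0841]
Step 3: x=[7.4874] v=[-0.1260]
Step 4: x=[7.4790] v=[-0.1677]
Step 5: x=[7.4685] v=[-0.2091]
Step 6: x=[7.4560] v=[-0.2501]
Step 7: x=[7.4415] v=[-0.2907]
Step 8: x=[7.4250] v=[-0.3309]
Step 9: x=[7.4065] v=[-0.3705]
Step 10: x=[7.3860] v=[-0.4095]
Step 11: x=[7.3636] v=[-0.4479]
Step 12: x=[7.3393] v=[-0.4855]
Step 13: x=[7.3132] v=[-0.5224]
Step 14: x=[7.2853] v=[-0.5584]
Step 15: x=[7.2556] v=[-0.5935]
Step 16: x=[7.2242] v=[-0.6277]
Step 17: x=[7.1912] v=[-0.6608]
Step 18: x=[7.1566] v=[-0.6929]
Step 19: x=[7.1204] v=[-0.7239]
Step 20: x=[7.0827] v=[-0.7537]
Step 21: x=[7.0436] v=[-0.7823]
Step 22: x=[7.0031] v=[-0.8096]
Step 23: x=[6.9613] v=[-0.8356]
Step 24: x=[6.9183] v=[-0.8602]
Step 25: x=[6.8741] v=[-0.8834]
Step 26: x=[6.8288] v=[-0.9052]
Step 27: x=[6.7825] v=[-0.9255]
Step 28: x=[6.7353] v=[-0.9443]
Step 29: x=[6.6872] v=[-0.9616]
Step 30: x=[6.6383] v=[-0.9774]
Step 31: x=[6.5887] v=[-0.9916]
Step 32: x=[6.5385] v=[-1.0042]
Step 33: x=[6.4877] v=[-1.0152]
Step 34: x=[6.4365] v=[-1.0245]
Step 35: x=[6.3849] v=[-1.0322]
Step 36: x=[6.3330] v=[-1.0382]
Step 37: x=[6.2809] v=[-1.0425]
Step 38: x=[6.2286] v=[-1.0451]
Step 39: x=[6.1763] v=[-1.0460]
Step 40: x=[6.1240] v=[-1.0452]
Step 41: x=[6.0719] v=[-1.0427]
Step 42: x=[6.0200] v=[-1.0386]
Step 43: x=[5.9684] v=[-1.0328]
Step 44: x=[5.9171] v=[-1.0253]
Step 45: x=[5.8663] v=[-1.0161]
Step 46: x=[5.8160] v=[-1.0053]
Step 47: x=[5.7664] v=[-0.9929]
Step 48: x=[5.7175] v=[-0.9789]
Step 49: x=[5.6693] v=[-0.9633]
v[0] did not become non-negative within 49 steps; using fallback time=2.4500

Answer: 2.4500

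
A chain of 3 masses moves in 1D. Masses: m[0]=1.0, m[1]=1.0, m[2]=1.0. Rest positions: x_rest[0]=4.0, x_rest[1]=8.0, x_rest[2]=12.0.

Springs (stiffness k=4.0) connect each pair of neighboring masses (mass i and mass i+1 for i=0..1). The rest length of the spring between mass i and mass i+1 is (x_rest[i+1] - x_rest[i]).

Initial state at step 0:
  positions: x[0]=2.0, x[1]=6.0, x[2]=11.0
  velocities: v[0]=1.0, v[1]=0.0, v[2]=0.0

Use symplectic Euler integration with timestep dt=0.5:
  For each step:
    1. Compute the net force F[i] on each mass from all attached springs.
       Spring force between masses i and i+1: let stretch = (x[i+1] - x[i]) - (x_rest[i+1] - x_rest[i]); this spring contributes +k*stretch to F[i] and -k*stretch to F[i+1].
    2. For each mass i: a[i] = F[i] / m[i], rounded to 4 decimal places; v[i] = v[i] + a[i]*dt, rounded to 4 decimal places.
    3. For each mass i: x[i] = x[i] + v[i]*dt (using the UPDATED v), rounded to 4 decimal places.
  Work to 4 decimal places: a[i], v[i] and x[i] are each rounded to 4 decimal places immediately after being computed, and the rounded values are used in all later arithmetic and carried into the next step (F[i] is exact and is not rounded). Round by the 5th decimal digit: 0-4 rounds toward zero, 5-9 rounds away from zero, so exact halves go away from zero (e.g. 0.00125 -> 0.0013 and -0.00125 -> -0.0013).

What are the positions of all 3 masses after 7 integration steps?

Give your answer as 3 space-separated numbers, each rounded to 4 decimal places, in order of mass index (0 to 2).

Step 0: x=[2.0000 6.0000 11.0000] v=[1.0000 0.0000 0.0000]
Step 1: x=[2.5000 7.0000 10.0000] v=[1.0000 2.0000 -2.0000]
Step 2: x=[3.5000 6.5000 10.0000] v=[2.0000 -1.0000 0.0000]
Step 3: x=[3.5000 6.5000 10.5000] v=[0.0000 0.0000 1.0000]
Step 4: x=[2.5000 7.5000 11.0000] v=[-2.0000 2.0000 1.0000]
Step 5: x=[2.5000 7.0000 12.0000] v=[0.0000 -1.0000 2.0000]
Step 6: x=[3.0000 7.0000 12.0000] v=[1.0000 0.0000 0.0000]
Step 7: x=[3.5000 8.0000 11.0000] v=[1.0000 2.0000 -2.0000]

Answer: 3.5000 8.0000 11.0000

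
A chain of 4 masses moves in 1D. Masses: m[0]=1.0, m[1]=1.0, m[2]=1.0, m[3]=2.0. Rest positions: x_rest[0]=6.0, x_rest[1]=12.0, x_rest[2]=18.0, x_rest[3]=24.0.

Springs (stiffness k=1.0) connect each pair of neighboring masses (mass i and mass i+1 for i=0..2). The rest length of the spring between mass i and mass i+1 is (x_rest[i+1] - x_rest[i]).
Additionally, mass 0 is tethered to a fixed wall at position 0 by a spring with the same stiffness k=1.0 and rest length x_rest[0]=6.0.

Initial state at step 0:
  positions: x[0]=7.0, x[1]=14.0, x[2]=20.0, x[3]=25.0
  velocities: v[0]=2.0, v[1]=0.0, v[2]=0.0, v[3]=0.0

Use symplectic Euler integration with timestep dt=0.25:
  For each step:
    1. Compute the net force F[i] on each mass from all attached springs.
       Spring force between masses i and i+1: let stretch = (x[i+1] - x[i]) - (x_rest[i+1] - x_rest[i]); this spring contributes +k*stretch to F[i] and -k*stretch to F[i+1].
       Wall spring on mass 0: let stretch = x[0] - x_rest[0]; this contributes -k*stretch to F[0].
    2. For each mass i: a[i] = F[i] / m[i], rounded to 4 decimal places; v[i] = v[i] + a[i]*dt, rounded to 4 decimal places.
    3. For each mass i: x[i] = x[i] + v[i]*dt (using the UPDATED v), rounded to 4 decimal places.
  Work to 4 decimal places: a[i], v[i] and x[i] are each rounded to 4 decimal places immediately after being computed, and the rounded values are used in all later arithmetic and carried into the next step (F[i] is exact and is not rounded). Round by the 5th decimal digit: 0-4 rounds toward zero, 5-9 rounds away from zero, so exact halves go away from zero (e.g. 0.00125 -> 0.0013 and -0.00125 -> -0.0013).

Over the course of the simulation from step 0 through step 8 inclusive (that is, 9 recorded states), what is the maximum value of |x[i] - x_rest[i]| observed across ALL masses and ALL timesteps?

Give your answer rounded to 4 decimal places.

Answer: 2.3784

Derivation:
Step 0: x=[7.0000 14.0000 20.0000 25.0000] v=[2.0000 0.0000 0.0000 0.0000]
Step 1: x=[7.5000 13.9375 19.9375 25.0313] v=[2.0000 -0.2500 -0.2500 0.1250]
Step 2: x=[7.9336 13.8477 19.8184 25.0909] v=[1.7344 -0.3594 -0.4766 0.2383]
Step 3: x=[8.2410 13.7614 19.6556 25.1732] v=[1.2295 -0.3453 -0.6512 0.3293]
Step 4: x=[8.3784 13.6984 19.4693 25.2706] v=[0.5494 -0.2519 -0.7454 0.3896]
Step 5: x=[8.3246 13.6636 19.2849 25.3742] v=[-0.2152 -0.1392 -0.7378 0.4145]
Step 6: x=[8.0842 13.6465 19.1297 25.4750] v=[-0.9616 -0.0686 -0.6208 0.4033]
Step 7: x=[7.6862 13.6244 19.0284 25.5650] v=[-1.5921 -0.0884 -0.4053 0.3601]
Step 8: x=[7.1789 13.5689 18.9979 25.6383] v=[-2.0291 -0.2220 -0.1222 0.2930]
Max displacement = 2.3784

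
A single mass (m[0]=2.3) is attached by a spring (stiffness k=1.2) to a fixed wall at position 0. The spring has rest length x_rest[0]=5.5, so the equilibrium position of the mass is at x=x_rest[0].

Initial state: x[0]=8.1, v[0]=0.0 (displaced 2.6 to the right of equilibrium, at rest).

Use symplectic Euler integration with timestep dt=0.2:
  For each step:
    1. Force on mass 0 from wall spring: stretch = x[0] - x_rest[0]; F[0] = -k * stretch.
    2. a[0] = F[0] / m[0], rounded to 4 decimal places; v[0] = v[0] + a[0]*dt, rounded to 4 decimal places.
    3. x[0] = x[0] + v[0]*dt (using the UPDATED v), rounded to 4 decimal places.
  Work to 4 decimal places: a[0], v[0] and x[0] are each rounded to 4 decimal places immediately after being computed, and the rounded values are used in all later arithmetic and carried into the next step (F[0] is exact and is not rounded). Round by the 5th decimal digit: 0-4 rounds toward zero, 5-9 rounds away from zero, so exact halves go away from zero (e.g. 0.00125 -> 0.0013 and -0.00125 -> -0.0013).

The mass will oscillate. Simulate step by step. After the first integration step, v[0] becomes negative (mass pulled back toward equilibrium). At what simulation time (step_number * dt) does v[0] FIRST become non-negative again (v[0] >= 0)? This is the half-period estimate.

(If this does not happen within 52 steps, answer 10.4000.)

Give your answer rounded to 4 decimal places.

Step 0: x=[8.1000] v=[0.0000]
Step 1: x=[8.0457] v=[-0.2713]
Step 2: x=[7.9383] v=[-0.5369]
Step 3: x=[7.7800] v=[-0.7913]
Step 4: x=[7.5742] v=[-1.0292]
Step 5: x=[7.3251] v=[-1.2456]
Step 6: x=[7.0379] v=[-1.4360]
Step 7: x=[6.7186] v=[-1.5965]
Step 8: x=[6.3739] v=[-1.7237]
Step 9: x=[6.0109] v=[-1.8149]
Step 10: x=[5.6373] v=[-1.8682]
Step 11: x=[5.2608] v=[-1.8825]
Step 12: x=[4.8893] v=[-1.8575]
Step 13: x=[4.5305] v=[-1.7938]
Step 14: x=[4.1920] v=[-1.6926]
Step 15: x=[3.8808] v=[-1.5561]
Step 16: x=[3.6034] v=[-1.3871]
Step 17: x=[3.3656] v=[-1.1892]
Step 18: x=[3.1723] v=[-0.9665]
Step 19: x=[3.0276] v=[-0.7236]
Step 20: x=[2.9345] v=[-0.4656]
Step 21: x=[2.8949] v=[-0.1979]
Step 22: x=[2.9097] v=[0.0739]
First v>=0 after going negative at step 22, time=4.4000

Answer: 4.4000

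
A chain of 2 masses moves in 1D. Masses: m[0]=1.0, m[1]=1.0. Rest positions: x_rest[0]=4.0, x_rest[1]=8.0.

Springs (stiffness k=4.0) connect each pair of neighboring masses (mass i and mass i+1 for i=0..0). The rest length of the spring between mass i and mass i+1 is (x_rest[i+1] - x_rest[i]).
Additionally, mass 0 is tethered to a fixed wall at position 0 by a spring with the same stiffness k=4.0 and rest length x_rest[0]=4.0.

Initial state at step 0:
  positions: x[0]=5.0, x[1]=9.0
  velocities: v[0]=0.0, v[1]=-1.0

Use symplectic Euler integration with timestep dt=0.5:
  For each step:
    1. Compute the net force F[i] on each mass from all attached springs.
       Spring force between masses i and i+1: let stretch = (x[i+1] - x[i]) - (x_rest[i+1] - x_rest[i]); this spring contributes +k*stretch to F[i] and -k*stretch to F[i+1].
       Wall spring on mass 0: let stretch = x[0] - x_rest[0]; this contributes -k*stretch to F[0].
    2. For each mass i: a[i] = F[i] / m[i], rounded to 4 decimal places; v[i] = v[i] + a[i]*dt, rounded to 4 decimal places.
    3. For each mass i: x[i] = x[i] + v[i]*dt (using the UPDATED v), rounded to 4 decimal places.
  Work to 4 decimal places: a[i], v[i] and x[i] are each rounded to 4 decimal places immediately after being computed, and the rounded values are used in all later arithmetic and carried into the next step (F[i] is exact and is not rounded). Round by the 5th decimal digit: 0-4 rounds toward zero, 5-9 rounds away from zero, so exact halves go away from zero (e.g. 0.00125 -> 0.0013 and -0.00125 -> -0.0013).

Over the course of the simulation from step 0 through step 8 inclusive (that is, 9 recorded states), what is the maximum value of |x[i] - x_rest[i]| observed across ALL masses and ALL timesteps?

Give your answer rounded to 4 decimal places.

Step 0: x=[5.0000 9.0000] v=[0.0000 -1.0000]
Step 1: x=[4.0000 8.5000] v=[-2.0000 -1.0000]
Step 2: x=[3.5000 7.5000] v=[-1.0000 -2.0000]
Step 3: x=[3.5000 6.5000] v=[0.0000 -2.0000]
Step 4: x=[3.0000 6.5000] v=[-1.0000 0.0000]
Step 5: x=[3.0000 7.0000] v=[0.0000 1.0000]
Step 6: x=[4.0000 7.5000] v=[2.0000 1.0000]
Step 7: x=[4.5000 8.5000] v=[1.0000 2.0000]
Step 8: x=[4.5000 9.5000] v=[0.0000 2.0000]
Max displacement = 1.5000

Answer: 1.5000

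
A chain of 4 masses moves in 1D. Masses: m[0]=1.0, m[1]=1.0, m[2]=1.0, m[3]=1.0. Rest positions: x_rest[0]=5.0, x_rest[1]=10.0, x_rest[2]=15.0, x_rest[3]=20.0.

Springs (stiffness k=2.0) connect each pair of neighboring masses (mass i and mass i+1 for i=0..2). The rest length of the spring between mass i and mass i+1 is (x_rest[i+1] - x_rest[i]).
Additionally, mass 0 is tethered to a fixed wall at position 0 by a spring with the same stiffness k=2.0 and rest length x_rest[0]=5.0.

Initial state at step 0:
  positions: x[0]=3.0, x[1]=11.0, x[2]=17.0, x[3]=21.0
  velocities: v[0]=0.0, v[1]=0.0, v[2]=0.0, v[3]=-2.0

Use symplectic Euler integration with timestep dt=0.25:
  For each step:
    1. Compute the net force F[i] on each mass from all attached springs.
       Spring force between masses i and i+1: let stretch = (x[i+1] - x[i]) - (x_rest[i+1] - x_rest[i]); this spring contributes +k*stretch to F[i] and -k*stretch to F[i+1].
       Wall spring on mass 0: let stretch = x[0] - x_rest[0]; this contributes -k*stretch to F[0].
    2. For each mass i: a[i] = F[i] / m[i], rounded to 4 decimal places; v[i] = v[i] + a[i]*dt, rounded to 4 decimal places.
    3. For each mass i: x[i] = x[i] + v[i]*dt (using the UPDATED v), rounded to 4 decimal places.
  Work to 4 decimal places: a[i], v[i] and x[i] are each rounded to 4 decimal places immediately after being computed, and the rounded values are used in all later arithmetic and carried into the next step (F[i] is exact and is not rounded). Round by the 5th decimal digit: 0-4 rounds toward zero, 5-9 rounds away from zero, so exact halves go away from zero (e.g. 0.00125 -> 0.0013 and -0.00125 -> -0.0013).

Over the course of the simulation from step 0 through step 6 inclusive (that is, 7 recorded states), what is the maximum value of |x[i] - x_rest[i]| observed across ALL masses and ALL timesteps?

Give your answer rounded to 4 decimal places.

Step 0: x=[3.0000 11.0000 17.0000 21.0000] v=[0.0000 0.0000 0.0000 -2.0000]
Step 1: x=[3.6250 10.7500 16.7500 20.6250] v=[2.5000 -1.0000 -1.0000 -1.5000]
Step 2: x=[4.6875 10.3594 16.2344 20.3906] v=[4.2500 -1.5625 -2.0625 -0.9375]
Step 3: x=[5.8731 9.9942 15.5039 20.2617] v=[4.7422 -1.4610 -2.9219 -0.5156]
Step 4: x=[6.8397 9.8025 14.6794 20.1631] v=[3.8662 -0.7667 -3.2979 -0.3945]
Step 5: x=[7.3217 9.8501 13.9308 20.0040] v=[1.9278 0.1904 -2.9945 -0.6364]
Step 6: x=[7.2045 10.0918 13.4312 19.7108] v=[-0.4689 0.9666 -1.9983 -1.1730]
Max displacement = 2.3217

Answer: 2.3217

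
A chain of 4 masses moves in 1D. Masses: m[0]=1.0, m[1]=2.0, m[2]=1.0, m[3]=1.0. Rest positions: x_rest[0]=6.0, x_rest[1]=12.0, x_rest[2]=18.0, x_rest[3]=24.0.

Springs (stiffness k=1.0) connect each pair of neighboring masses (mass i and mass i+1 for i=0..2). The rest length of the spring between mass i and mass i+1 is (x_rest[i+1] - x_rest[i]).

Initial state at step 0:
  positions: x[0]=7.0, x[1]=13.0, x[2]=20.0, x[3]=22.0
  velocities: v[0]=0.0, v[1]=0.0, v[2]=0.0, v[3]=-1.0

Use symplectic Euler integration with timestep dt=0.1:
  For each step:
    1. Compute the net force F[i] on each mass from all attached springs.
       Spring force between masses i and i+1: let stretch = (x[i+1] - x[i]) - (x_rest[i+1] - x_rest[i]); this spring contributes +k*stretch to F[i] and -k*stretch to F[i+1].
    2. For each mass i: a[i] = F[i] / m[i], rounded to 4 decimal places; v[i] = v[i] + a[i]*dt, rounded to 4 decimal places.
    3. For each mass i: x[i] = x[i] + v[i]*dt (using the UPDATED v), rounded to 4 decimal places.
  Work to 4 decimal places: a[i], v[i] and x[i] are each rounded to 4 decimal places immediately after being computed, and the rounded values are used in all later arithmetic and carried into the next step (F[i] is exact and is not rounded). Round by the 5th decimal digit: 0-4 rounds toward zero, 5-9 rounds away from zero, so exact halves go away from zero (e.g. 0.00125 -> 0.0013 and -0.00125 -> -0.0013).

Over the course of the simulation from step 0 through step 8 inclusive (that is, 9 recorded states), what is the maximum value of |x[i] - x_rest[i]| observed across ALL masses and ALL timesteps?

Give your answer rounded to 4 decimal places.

Step 0: x=[7.0000 13.0000 20.0000 22.0000] v=[0.0000 0.0000 0.0000 -1.0000]
Step 1: x=[7.0000 13.0050 19.9500 21.9400] v=[0.0000 0.0500 -0.5000 -0.6000]
Step 2: x=[7.0001 13.0147 19.8505 21.9201] v=[0.0005 0.0970 -0.9955 -0.1990]
Step 3: x=[7.0003 13.0285 19.7033 21.9395] v=[0.0020 0.1381 -1.4721 0.1940]
Step 4: x=[7.0008 13.0455 19.5117 21.9965] v=[0.0048 0.1704 -1.9160 0.5704]
Step 5: x=[7.0017 13.0647 19.2803 22.0887] v=[0.0093 0.1915 -2.3141 0.9219]
Step 6: x=[7.0033 13.0846 19.0148 22.2128] v=[0.0156 0.1991 -2.6548 1.2411]
Step 7: x=[7.0057 13.1038 18.7220 22.3649] v=[0.0237 0.1915 -2.9280 1.5213]
Step 8: x=[7.0091 13.1206 18.4095 22.5406] v=[0.0335 0.1675 -3.1255 1.7570]
Max displacement = 2.0799

Answer: 2.0799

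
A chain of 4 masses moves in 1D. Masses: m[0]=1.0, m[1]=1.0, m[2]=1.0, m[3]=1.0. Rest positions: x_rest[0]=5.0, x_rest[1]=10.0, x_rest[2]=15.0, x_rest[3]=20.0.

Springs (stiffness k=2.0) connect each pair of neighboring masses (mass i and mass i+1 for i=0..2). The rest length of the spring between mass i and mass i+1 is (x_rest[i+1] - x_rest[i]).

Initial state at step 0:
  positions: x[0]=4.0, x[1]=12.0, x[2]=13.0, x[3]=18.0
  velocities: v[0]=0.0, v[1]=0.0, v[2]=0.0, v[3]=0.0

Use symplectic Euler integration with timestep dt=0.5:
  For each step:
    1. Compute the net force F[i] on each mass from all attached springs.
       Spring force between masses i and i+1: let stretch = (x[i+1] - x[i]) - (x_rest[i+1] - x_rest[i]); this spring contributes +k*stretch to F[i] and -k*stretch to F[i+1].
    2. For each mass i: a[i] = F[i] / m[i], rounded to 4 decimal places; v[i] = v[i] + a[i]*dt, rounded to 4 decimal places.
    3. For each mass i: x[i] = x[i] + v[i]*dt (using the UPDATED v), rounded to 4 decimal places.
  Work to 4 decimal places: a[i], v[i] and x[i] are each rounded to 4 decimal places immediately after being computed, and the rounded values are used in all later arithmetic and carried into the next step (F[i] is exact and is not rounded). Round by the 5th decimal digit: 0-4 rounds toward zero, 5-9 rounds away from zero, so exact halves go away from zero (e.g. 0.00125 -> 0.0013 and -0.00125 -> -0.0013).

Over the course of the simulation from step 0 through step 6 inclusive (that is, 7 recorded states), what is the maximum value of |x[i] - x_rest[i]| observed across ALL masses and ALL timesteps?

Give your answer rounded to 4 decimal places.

Step 0: x=[4.0000 12.0000 13.0000 18.0000] v=[0.0000 0.0000 0.0000 0.0000]
Step 1: x=[5.5000 8.5000 15.0000 18.0000] v=[3.0000 -7.0000 4.0000 0.0000]
Step 2: x=[6.0000 6.7500 15.2500 19.0000] v=[1.0000 -3.5000 0.5000 2.0000]
Step 3: x=[4.3750 8.8750 13.1250 20.6250] v=[-3.2500 4.2500 -4.2500 3.2500]
Step 4: x=[2.5000 10.8750 12.6250 21.0000] v=[-3.7500 4.0000 -1.0000 0.7500]
Step 5: x=[2.3125 9.5625 15.4375 19.6875] v=[-0.3750 -2.6250 5.6250 -2.6250]
Step 6: x=[3.2500 7.5625 17.4375 18.7500] v=[1.8750 -4.0000 4.0000 -1.8750]
Max displacement = 3.2500

Answer: 3.2500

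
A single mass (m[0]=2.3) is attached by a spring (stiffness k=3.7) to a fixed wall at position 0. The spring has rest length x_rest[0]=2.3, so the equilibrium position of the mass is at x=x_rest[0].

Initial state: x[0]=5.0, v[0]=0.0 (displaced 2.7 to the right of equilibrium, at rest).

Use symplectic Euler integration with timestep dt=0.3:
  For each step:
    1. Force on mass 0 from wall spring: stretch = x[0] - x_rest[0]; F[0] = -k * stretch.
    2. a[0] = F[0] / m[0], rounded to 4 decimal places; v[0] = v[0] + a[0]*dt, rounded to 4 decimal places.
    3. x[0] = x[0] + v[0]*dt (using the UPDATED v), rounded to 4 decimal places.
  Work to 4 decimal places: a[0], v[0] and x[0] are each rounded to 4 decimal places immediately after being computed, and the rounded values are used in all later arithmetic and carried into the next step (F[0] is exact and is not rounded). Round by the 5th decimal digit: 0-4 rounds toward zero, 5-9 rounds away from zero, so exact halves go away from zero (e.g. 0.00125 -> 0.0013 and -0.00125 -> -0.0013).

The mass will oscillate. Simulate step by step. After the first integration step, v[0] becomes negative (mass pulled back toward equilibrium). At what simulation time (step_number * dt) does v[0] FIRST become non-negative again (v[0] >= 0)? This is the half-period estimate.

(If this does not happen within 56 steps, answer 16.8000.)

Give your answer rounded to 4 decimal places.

Answer: 2.7000

Derivation:
Step 0: x=[5.0000] v=[0.0000]
Step 1: x=[4.6091] v=[-1.3031]
Step 2: x=[3.8839] v=[-2.4175]
Step 3: x=[2.9293] v=[-3.1819]
Step 4: x=[1.8836] v=[-3.4856]
Step 5: x=[0.8982] v=[-3.2846]
Step 6: x=[0.1158] v=[-2.6081]
Step 7: x=[-0.3504] v=[-1.5540]
Step 8: x=[-0.4329] v=[-0.2749]
Step 9: x=[-0.1197] v=[1.0440]
First v>=0 after going negative at step 9, time=2.7000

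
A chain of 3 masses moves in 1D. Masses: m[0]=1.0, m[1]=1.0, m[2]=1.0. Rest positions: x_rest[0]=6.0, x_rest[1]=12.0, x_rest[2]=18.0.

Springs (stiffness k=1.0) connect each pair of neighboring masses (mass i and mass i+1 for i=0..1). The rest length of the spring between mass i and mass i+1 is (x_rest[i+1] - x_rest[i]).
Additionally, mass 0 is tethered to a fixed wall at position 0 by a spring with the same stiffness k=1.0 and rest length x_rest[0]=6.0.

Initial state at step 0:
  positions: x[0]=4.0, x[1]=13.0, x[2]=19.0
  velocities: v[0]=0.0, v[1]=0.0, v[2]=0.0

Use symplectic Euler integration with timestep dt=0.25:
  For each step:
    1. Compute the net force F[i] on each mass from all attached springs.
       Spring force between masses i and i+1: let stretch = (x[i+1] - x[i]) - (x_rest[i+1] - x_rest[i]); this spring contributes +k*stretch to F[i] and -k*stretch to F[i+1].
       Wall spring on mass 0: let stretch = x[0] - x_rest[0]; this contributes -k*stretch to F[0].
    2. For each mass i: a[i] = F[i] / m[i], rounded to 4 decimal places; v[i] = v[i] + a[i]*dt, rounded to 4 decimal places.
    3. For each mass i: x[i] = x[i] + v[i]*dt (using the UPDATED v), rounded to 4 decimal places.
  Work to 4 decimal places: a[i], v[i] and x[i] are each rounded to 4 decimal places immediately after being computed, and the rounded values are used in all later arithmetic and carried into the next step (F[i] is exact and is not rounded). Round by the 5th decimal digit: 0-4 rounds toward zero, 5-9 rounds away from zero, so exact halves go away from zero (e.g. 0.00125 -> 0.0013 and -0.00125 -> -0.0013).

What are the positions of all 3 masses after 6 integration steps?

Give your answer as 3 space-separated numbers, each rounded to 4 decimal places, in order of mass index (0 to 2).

Step 0: x=[4.0000 13.0000 19.0000] v=[0.0000 0.0000 0.0000]
Step 1: x=[4.3125 12.8125 19.0000] v=[1.2500 -0.7500 0.0000]
Step 2: x=[4.8867 12.4805 18.9883] v=[2.2969 -1.3281 -0.0469]
Step 3: x=[5.6301 12.0806 18.9448] v=[2.9737 -1.5996 -0.1739]
Step 4: x=[6.4248 11.7066 18.8473] v=[3.1788 -1.4962 -0.3900]
Step 5: x=[7.1481 11.4487 18.6785] v=[2.8931 -1.0315 -0.6752]
Step 6: x=[7.6934 11.3739 18.4328] v=[2.1812 -0.2992 -0.9827]

Answer: 7.6934 11.3739 18.4328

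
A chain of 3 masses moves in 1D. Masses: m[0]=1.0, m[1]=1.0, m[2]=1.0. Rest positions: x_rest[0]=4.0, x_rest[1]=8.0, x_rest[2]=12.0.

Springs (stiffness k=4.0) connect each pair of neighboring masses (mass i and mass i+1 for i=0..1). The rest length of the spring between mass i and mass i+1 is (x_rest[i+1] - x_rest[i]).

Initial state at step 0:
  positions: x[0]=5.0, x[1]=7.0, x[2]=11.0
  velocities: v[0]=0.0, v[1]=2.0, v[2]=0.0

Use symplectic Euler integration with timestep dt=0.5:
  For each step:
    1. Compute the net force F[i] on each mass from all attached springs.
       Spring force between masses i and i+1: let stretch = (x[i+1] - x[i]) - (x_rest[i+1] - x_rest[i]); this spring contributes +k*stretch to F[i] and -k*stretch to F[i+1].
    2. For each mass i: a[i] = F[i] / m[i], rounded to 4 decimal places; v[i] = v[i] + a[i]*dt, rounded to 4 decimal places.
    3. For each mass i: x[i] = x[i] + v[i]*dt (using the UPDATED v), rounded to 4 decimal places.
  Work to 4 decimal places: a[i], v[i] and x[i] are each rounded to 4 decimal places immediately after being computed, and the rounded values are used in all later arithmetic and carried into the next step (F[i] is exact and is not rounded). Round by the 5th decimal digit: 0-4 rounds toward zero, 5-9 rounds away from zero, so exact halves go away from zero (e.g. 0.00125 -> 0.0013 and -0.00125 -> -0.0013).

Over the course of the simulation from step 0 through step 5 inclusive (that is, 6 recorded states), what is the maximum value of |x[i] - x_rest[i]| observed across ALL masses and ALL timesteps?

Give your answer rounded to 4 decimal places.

Step 0: x=[5.0000 7.0000 11.0000] v=[0.0000 2.0000 0.0000]
Step 1: x=[3.0000 10.0000 11.0000] v=[-4.0000 6.0000 0.0000]
Step 2: x=[4.0000 7.0000 14.0000] v=[2.0000 -6.0000 6.0000]
Step 3: x=[4.0000 8.0000 14.0000] v=[0.0000 2.0000 0.0000]
Step 4: x=[4.0000 11.0000 12.0000] v=[0.0000 6.0000 -4.0000]
Step 5: x=[7.0000 8.0000 13.0000] v=[6.0000 -6.0000 2.0000]
Max displacement = 3.0000

Answer: 3.0000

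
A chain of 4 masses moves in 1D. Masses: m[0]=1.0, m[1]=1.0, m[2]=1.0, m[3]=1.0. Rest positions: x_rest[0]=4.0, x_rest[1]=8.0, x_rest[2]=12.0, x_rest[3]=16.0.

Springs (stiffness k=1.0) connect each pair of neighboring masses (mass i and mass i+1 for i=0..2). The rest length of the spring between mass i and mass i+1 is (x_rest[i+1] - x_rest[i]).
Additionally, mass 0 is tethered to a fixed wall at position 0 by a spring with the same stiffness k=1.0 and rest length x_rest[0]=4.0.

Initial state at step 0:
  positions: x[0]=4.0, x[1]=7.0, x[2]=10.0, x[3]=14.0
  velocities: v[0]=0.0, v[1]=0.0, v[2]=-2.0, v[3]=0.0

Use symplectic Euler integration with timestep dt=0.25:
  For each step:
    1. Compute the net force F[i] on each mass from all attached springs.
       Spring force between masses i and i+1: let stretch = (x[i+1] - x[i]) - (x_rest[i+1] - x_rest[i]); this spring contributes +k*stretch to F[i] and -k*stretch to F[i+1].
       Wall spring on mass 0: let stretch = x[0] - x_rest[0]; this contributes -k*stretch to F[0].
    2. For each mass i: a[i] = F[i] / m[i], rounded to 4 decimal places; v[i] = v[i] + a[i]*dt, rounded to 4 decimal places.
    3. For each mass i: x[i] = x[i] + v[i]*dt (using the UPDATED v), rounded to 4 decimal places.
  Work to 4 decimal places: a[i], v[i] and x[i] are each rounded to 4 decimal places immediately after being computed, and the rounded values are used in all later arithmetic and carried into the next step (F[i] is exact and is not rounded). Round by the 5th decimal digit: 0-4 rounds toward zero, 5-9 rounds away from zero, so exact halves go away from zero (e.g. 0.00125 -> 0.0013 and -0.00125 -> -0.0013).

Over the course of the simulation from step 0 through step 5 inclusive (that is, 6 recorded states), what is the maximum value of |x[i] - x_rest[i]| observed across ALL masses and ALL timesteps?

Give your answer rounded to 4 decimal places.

Answer: 2.9268

Derivation:
Step 0: x=[4.0000 7.0000 10.0000 14.0000] v=[0.0000 0.0000 -2.0000 0.0000]
Step 1: x=[3.9375 7.0000 9.5625 14.0000] v=[-0.2500 0.0000 -1.7500 0.0000]
Step 2: x=[3.8203 6.9688 9.2422 13.9727] v=[-0.4688 -0.1250 -1.2813 -0.1094]
Step 3: x=[3.6611 6.8829 9.0755 13.8997] v=[-0.6368 -0.3438 -0.6670 -0.2920]
Step 4: x=[3.4745 6.7326 9.0732 13.7752] v=[-0.7466 -0.6011 -0.0091 -0.4981]
Step 5: x=[3.2743 6.5250 9.2185 13.6068] v=[-0.8007 -0.8305 0.5813 -0.6736]
Max displacement = 2.9268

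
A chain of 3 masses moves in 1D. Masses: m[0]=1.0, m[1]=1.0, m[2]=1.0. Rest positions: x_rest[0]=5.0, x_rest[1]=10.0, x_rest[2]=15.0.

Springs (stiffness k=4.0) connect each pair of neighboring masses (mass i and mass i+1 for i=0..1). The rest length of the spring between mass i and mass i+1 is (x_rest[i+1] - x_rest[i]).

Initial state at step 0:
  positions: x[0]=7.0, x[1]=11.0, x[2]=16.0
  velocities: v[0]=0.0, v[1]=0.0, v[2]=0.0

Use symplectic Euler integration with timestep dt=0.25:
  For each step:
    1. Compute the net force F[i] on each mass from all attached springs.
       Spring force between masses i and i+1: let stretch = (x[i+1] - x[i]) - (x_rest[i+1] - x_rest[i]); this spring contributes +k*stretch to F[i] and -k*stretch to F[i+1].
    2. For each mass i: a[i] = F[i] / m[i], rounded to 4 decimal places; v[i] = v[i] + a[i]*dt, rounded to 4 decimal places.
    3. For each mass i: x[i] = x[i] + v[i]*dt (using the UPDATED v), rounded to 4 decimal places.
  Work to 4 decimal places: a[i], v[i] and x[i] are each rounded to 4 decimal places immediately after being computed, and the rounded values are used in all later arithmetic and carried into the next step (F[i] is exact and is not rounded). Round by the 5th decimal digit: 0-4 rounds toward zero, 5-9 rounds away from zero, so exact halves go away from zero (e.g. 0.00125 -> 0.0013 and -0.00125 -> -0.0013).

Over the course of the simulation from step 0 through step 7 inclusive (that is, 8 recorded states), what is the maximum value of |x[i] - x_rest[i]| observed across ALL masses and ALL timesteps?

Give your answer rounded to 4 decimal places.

Step 0: x=[7.0000 11.0000 16.0000] v=[0.0000 0.0000 0.0000]
Step 1: x=[6.7500 11.2500 16.0000] v=[-1.0000 1.0000 0.0000]
Step 2: x=[6.3750 11.5625 16.0625] v=[-1.5000 1.2500 0.2500]
Step 3: x=[6.0469 11.7031 16.2500] v=[-1.3125 0.5625 0.7500]
Step 4: x=[5.8828 11.5664 16.5508] v=[-0.6563 -0.5468 1.2031]
Step 5: x=[5.8896 11.2549 16.8555] v=[0.0273 -1.2460 1.2187]
Step 6: x=[5.9878 11.0022 17.0100] v=[0.3926 -1.0107 0.6181]
Step 7: x=[6.0896 10.9979 16.9126] v=[0.4070 -0.0173 -0.3897]
Max displacement = 2.0100

Answer: 2.0100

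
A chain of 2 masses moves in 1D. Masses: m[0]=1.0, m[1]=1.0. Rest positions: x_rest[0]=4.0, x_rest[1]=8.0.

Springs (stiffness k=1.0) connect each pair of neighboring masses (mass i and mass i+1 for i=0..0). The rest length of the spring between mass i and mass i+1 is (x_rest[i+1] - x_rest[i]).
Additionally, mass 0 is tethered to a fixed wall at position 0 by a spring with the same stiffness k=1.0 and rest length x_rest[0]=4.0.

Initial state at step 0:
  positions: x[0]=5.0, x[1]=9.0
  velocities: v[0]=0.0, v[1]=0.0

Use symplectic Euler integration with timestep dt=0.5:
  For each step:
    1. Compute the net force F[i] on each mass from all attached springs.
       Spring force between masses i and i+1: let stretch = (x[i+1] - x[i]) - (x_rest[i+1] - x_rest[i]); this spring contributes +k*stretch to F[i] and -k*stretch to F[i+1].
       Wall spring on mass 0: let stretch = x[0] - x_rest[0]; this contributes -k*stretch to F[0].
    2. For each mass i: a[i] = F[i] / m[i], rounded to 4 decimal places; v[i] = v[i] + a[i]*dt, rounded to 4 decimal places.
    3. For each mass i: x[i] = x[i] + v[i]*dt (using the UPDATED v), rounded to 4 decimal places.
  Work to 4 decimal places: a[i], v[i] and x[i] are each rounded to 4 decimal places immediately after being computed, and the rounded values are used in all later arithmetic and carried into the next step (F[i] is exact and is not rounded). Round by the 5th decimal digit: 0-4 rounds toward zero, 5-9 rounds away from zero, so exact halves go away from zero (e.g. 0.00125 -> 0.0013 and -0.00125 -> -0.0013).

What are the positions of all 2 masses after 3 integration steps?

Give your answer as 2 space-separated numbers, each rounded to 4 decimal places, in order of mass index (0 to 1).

Answer: 4.0469 8.7344

Derivation:
Step 0: x=[5.0000 9.0000] v=[0.0000 0.0000]
Step 1: x=[4.7500 9.0000] v=[-0.5000 0.0000]
Step 2: x=[4.3750 8.9375] v=[-0.7500 -0.1250]
Step 3: x=[4.0469 8.7344] v=[-0.6563 -0.4063]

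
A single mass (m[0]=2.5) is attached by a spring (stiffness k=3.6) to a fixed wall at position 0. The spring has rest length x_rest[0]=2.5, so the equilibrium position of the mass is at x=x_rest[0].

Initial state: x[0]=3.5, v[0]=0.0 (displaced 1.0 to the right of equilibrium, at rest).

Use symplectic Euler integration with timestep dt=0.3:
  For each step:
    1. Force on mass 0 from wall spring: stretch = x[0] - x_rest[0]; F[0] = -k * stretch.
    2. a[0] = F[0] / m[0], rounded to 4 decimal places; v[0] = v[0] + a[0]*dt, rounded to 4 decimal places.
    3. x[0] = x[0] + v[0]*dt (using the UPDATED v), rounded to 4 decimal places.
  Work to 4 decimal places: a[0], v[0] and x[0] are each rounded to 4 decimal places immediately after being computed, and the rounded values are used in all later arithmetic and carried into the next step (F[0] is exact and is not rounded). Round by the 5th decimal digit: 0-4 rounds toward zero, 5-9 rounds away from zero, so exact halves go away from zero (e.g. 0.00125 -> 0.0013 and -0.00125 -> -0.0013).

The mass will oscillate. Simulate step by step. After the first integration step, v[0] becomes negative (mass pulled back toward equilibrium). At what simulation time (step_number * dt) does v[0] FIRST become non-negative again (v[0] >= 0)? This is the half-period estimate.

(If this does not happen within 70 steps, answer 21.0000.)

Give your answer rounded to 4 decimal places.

Step 0: x=[3.5000] v=[0.0000]
Step 1: x=[3.3704] v=[-0.4320]
Step 2: x=[3.1280] v=[-0.8080]
Step 3: x=[2.8042] v=[-1.0793]
Step 4: x=[2.4410] v=[-1.2107]
Step 5: x=[2.0854] v=[-1.1852]
Step 6: x=[1.7836] v=[-1.0061]
Step 7: x=[1.5746] v=[-0.6966]
Step 8: x=[1.4856] v=[-0.2968]
Step 9: x=[1.5280] v=[0.1414]
First v>=0 after going negative at step 9, time=2.7000

Answer: 2.7000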